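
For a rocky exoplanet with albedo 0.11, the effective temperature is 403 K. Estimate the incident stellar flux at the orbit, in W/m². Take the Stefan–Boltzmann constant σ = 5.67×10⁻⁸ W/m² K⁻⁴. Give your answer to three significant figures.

6720 W/m²

Invert the energy balance for S: S = 4σT⁴/(1−α).
The emitted flux is σT⁴ = 1496 W/m².
S = 4·1496/0.89 = 6722 W/m².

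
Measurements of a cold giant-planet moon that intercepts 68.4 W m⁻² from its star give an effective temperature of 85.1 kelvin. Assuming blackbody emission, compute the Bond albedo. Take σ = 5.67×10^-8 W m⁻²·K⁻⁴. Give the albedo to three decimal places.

0.826

Rearranging the radiative balance, α = 1 − 4σT⁴/S.
σT⁴ = 2.974 W m⁻², so 4σT⁴ = 11.89 W m⁻².
1−α = 11.89/68.40 = 0.1739, so α = 0.8261.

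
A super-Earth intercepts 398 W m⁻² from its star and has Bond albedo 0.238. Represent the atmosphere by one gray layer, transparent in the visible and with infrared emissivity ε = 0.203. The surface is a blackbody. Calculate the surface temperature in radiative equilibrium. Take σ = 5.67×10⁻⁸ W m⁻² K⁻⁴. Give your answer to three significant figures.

196 kelvin

The planet radiates to space at T_e = [S(1−α)/(4σ)]^(1/4) = 191.2 K.
For a single slab of emissivity ε, T_s⁴ = 2T_e⁴/(2−ε); thus T_s = 191.2·(1.113)^(1/4) = 196.4 K.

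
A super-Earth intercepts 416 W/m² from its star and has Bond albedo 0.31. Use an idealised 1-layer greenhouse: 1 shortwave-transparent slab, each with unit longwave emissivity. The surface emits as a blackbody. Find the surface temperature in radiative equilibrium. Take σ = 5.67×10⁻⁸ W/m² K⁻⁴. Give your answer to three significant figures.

224 kelvin

The effective emission temperature is T_e = [S(1−α)/(4σ)]^¼ = 188.6 K.
With N = 1 opaque layers, T_s = (N+1)^(1/4)·T_e = 2^(1/4)·188.6 = 224.3 K.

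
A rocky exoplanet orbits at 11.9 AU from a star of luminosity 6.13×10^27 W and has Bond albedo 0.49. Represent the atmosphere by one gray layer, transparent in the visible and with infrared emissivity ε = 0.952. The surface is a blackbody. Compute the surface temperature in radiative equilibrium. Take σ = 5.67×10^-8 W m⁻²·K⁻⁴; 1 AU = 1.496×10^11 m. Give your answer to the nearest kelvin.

d = 11.9 × 1.496×10^11 m = 1.780×10^12 m.
Spreading L over a sphere of radius d: S = 6.13×10^27/(4π·1.78×10^12²) = 153.9 W m⁻².
The planet radiates to space at T_e = [S(1−α)/(4σ)]^(1/4) = 136.4 K.
The surface balance (absorbed SW + ε·downward IR = σT_s⁴) with T_a⁴ = T_s⁴/2 reduces to T_s = T_e·[2/(2−ε)]^¼ = 160.3 K.

160 K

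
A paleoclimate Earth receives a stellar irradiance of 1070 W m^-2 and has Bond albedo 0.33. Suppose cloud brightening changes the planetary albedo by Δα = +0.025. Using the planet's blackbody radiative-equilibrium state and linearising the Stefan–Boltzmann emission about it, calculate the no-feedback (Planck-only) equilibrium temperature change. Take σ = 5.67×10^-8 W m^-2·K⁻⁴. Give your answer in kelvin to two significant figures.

-2.2 K

The baseline emission temperature is T_e = 237.1 K.
The change in absorbed flux is Δ[S(1−α)/4] = −SΔα/4 = -6.688 W m^-2.
Linearising σT⁴ gives d(σT⁴)/dT = 4σT_e³ = 3.023 W m^-2 per K.
So ΔT₀ = -6.688/3.023 = -2.21 K.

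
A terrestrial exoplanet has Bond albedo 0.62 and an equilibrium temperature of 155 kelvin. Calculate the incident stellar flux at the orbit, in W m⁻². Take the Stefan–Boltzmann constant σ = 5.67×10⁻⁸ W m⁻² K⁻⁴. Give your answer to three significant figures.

344 W m⁻²

Invert the energy balance for S: S = 4σT⁴/(1−α).
σT⁴ = 5.67×10⁻⁸·(155)⁴ = 32.73 W m⁻².
S = 4·32.73/0.38 = 344.5 W m⁻².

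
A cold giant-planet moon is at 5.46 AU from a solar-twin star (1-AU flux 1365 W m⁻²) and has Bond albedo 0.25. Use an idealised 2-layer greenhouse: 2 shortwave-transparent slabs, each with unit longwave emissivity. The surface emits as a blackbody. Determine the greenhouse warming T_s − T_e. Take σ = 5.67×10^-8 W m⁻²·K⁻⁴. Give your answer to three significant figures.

35.1 kelvin

By the inverse-square law, S = 1365/5.46² = 45.79 W m⁻².
OLR = S(1−α)/4 = 8.585 W m⁻²; the top layer radiates at T_e = 110.9 K.
T_s = (N+1)^(1/4)·T_e = 146.0 K.
Warming: T_s − T_e = 35.06 K.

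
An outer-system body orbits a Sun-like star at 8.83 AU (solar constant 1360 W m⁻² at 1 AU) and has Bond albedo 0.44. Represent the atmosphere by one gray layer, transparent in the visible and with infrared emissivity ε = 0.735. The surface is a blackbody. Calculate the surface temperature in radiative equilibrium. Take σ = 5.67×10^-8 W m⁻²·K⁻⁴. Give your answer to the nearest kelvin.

91 kelvin

By the inverse-square law, S = 1360/8.83² = 17.44 W m⁻².
Effective emission temperature (TOA balance): σT_e⁴ = S(1−α)/4 = 2.442 W m⁻² → T_e = 81.01 K.
The surface balance (absorbed SW + ε·downward IR = σT_s⁴) with T_a⁴ = T_s⁴/2 reduces to T_s = T_e·[2/(2−ε)]^¼ = 90.84 K.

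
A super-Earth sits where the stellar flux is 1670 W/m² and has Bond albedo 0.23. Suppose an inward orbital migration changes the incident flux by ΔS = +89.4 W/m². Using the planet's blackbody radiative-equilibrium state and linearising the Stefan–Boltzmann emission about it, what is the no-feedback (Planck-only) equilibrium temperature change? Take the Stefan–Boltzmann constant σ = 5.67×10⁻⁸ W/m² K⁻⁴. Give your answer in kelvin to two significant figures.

3.7 K

Reference equilibrium: T_e = [S(1−α)/(4σ)]^(1/4) = 274.4 K.
Only a fraction (1−α) is absorbed and it's spread over 4πR², so ΔF = (1−α)ΔS/4 = 17.21 W/m².
Linearising σT⁴ gives d(σT⁴)/dT = 4σT_e³ = 4.686 W/m² per K.
ΔT₀ = ΔF/λ_P = 17.21/4.686 = 3.67 K.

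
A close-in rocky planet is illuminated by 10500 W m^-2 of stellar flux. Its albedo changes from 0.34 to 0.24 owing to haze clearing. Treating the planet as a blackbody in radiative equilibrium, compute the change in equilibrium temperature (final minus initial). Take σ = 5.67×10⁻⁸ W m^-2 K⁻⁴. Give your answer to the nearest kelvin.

Initial: T₁ = [S(1−0.34)/(4σ)]^(1/4) = 418.1 K.
After:  T₂ = [10500·0.76/(4σ)]^(1/4) = 433.1 K.
ΔT = T₂ − T₁ = 15.01 K.

15 K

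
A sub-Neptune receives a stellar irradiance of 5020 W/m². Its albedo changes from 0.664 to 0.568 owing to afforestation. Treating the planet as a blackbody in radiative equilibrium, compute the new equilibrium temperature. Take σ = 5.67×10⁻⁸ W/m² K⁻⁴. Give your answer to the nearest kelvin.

313 K

T₂ = [S(1−α₂)/(4σ)]^(1/4) = [5020·0.432/(4σ)]^(1/4) = 312.7 K.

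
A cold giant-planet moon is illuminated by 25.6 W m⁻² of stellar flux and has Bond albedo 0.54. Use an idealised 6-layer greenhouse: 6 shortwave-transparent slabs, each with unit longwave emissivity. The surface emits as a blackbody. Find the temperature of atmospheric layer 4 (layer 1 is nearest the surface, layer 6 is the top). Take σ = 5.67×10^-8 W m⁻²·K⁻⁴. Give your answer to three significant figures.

112 K

The effective emission temperature is T_e = [S(1−α)/(4σ)]^¼ = 84.89 K.
In the N-layer model, layer k (counted from the surface) has T_k = (N+1−k)^(1/4)·T_e.
T_4 = (3)^(1/4)·84.89 = 111.7 K.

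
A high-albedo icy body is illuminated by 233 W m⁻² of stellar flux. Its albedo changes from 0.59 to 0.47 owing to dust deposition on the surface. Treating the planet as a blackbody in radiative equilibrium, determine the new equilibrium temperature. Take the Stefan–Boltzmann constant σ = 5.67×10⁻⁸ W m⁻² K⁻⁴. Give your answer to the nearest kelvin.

153 K

New equilibrium: T₂ = [(1−0.47)·233.0/(4σ)]^(1/4) = 152.8 K.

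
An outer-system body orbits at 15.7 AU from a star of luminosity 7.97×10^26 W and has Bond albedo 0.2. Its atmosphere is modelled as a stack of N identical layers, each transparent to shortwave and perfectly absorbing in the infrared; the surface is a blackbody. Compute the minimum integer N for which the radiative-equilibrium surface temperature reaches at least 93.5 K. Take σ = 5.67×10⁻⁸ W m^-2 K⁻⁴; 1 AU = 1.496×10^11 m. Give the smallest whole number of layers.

d = 15.7 × 1.496×10^11 m = 2.349×10^12 m.
Spreading L over a sphere of radius d: S = 7.97×10^26/(4π·2.35×10^12²) = 11.50 W m^-2.
OLR = S(1−α)/4 = 2.299 W m^-2; the top layer radiates at T_e = 79.80 K.
T_s = (N+1)^(1/4)·T_e ≥ 93.5 K requires N+1 ≥ (T_s/T_e)⁴ = (93.5/79.80)⁴ = 1.885.
The minimum whole number is N = 1.

1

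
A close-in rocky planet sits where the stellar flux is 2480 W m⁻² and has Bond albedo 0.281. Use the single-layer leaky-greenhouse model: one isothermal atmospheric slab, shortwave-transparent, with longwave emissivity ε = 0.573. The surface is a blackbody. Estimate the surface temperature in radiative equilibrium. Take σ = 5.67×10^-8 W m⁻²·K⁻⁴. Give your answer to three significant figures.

At the top of the atmosphere, σT_e⁴ = S(1−α)/4 = 445.8 W m⁻², giving T_e = 297.8 K.
For a single slab of emissivity ε, T_s⁴ = 2T_e⁴/(2−ε); thus T_s = 297.8·(1.402)^(1/4) = 324.0 K.

324 K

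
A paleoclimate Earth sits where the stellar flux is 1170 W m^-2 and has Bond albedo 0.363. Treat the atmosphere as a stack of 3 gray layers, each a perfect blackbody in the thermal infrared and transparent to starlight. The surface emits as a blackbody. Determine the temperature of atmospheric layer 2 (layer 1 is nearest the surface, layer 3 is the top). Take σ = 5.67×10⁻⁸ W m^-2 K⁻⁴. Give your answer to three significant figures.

OLR = S(1−α)/4 = 186.3 W m^-2; the top layer radiates at T_e = 239.4 K.
The net upward flux σT_e⁴ is constant between every pair of levels, so T_k⁴ = (N+1−k)T_e⁴.
With k = 2: T_2 = (3+1−2)^¼·239.4 K = 284.7 K.

285 K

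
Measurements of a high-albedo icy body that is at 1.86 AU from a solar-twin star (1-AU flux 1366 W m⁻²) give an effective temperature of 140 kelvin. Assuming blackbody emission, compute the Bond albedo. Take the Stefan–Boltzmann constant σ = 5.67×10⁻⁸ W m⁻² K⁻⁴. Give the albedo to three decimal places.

Flux at the orbit: S = 1366/(1.86)² = 394.8 W m⁻².
Energy balance: S(1−α)/4 = σT⁴, so 1−α = 4σT⁴/S.
σT⁴ = 21.78 W m⁻², so 4σT⁴ = 87.13 W m⁻².
1−α = 87.13/394.8 = 0.2207, so α = 0.7793.

0.779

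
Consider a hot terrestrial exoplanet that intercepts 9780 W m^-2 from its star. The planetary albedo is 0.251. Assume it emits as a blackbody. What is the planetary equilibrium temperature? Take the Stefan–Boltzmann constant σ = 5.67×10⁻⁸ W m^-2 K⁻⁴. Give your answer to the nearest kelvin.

424 kelvin

Averaging over the sphere, the absorbed flux is S(1−α)/4 = 1831 W m^-2.
Set σT⁴ = 1831 → T = (1831/σ)^(1/4) = 423.9 K.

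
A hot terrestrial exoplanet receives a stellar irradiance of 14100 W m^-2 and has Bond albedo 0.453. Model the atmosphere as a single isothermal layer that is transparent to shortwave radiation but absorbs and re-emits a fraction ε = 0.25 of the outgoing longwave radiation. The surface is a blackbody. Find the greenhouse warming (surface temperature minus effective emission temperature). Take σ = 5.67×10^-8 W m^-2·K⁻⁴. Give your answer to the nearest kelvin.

15 K

The planet radiates to space at T_e = [S(1−α)/(4σ)]^(1/4) = 429.4 K.
Surface balance with a leaky layer gives σT_s⁴ = σT_e⁴·2/(2−ε), so T_s = T_e·[2/(2−0.25)]^(1/4) = 444.0 K.
T_s − T_e = 444.0 − 429.4 = 14.58 K.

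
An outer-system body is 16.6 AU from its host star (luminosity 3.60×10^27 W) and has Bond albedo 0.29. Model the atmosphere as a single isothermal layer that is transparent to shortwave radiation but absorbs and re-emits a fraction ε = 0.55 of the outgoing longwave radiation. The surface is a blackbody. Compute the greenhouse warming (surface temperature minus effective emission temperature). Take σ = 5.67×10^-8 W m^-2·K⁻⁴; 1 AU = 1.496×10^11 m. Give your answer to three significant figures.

9.19 K

d = 16.6 × 1.496×10^11 m = 2.483×10^12 m.
Spreading L over a sphere of radius d: S = 3.60×10^27/(4π·2.48×10^12²) = 46.45 W m^-2.
The planet radiates to space at T_e = [S(1−α)/(4σ)]^(1/4) = 109.8 K.
For a single slab of emissivity ε, T_s⁴ = 2T_e⁴/(2−ε); thus T_s = 109.8·(1.379)^(1/4) = 119.0 K.
T_s − T_e = 119.0 − 109.8 = 9.193 K.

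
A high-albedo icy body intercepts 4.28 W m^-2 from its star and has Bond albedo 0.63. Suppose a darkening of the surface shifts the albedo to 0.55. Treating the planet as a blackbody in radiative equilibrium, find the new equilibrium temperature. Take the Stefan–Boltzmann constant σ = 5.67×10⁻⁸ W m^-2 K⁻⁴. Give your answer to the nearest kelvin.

New equilibrium: T₂ = [(1−0.55)·4.280/(4σ)]^(1/4) = 53.98 K.

54 kelvin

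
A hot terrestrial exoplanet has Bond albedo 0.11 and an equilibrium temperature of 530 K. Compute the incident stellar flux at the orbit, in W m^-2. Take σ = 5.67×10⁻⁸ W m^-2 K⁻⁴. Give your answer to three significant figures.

20100 W m^-2

From S(1−α)/4 = σT⁴: S = 4σT⁴/(1−α).
The emitted flux is σT⁴ = 4474 W m^-2.
So S = 4×4474/(1−0.11) = 20110 W m^-2.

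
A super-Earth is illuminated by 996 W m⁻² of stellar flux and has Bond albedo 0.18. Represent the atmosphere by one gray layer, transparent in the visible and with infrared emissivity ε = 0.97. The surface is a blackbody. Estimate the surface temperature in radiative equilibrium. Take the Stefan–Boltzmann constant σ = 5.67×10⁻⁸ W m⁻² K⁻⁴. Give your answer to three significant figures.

The planet radiates to space at T_e = [S(1−α)/(4σ)]^(1/4) = 245.0 K.
For a single slab of emissivity ε, T_s⁴ = 2T_e⁴/(2−ε); thus T_s = 245.0·(1.942)^(1/4) = 289.2 K.

289 K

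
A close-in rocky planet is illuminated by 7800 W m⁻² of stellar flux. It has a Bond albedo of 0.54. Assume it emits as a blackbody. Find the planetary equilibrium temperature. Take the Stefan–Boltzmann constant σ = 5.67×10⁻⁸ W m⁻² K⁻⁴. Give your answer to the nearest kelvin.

355 K

Absorbed flux (global mean): S(1−α)/4 = 7800·0.46/4 = 897.0 W m⁻².
In equilibrium σT⁴ equals this, so T = 354.7 K.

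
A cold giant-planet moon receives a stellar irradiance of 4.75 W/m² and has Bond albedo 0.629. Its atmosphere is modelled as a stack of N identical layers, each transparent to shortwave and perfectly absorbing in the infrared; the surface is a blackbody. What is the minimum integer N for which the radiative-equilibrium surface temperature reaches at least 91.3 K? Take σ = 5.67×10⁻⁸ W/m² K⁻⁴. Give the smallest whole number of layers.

The effective emission temperature is T_e = [S(1−α)/(4σ)]^¼ = 52.80 K.
Since T_s⁴ = (N+1)T_e⁴, we need N ≥ (T_s/T_e)⁴ − 1 = 7.942.
Rounding up, N = 8.

8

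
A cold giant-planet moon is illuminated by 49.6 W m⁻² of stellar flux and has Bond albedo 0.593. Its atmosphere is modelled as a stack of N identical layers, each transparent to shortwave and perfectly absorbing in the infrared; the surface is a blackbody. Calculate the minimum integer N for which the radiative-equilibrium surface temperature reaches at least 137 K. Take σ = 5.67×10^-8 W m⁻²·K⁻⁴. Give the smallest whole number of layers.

3

OLR = S(1−α)/4 = 5.047 W m⁻²; the top layer radiates at T_e = 97.13 K.
T_s = (N+1)^(1/4)·T_e ≥ 137 K requires N+1 ≥ (T_s/T_e)⁴ = (137/97.13)⁴ = 3.958.
So N ≥ 2.958; the smallest integer is N = 3.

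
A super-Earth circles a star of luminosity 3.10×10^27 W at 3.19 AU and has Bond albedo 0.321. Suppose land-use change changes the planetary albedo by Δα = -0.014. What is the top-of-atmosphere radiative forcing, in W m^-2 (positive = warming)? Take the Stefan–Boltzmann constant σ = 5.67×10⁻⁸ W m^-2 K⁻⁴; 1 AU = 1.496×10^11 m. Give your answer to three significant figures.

Orbital distance: d = 3.19 AU = 4.772×10^11 m.
Spreading L over a sphere of radius d: S = 3.10×10^27/(4π·4.77×10^11²) = 1083 W m^-2.
The change in absorbed flux is Δ[S(1−α)/4] = −SΔα/4 = 3.791 W m^-2.

3.79 W m^-2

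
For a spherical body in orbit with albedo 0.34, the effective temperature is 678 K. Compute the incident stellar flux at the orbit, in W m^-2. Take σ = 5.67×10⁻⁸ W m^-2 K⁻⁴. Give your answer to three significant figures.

72600 W m^-2

From S(1−α)/4 = σT⁴: S = 4σT⁴/(1−α).
The emitted flux is σT⁴ = 11980 W m^-2.
S = 4·11980/0.66 = 72610 W m^-2.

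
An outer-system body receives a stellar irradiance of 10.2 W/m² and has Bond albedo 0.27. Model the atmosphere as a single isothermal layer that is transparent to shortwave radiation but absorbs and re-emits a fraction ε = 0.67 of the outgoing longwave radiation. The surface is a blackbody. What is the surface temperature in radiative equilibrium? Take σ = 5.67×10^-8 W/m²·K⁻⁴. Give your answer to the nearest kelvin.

84 kelvin

At the top of the atmosphere, σT_e⁴ = S(1−α)/4 = 1.861 W/m², giving T_e = 75.70 K.
Surface balance with a leaky layer gives σT_s⁴ = σT_e⁴·2/(2−ε), so T_s = T_e·[2/(2−0.67)]^(1/4) = 83.82 K.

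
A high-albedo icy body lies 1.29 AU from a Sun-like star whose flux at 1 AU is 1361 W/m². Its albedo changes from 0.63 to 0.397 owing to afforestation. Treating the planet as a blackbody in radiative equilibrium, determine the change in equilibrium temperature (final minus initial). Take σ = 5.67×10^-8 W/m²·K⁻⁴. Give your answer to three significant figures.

Flux at the orbit: S = 1361/(1.29)² = 817.9 W/m².
Before: T₁ = [817.9·0.37/(4σ)]^(1/4) = 191.1 K.
After:  T₂ = [817.9·0.603/(4σ)]^(1/4) = 215.9 K.
ΔT = T₂ − T₁ = 24.82 K.

24.8 K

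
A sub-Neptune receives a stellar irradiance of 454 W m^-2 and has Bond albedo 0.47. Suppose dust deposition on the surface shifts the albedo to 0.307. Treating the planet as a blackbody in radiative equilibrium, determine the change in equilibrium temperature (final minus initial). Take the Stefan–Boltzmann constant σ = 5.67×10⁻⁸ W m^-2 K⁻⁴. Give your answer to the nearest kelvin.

Before: T₁ = [454.0·0.53/(4σ)]^(1/4) = 180.5 K.
Final:   T₂ = [S(1−0.307)/(4σ)]^(1/4) = 193.0 K.
ΔT = T₂ − T₁ = 12.51 K.

13 K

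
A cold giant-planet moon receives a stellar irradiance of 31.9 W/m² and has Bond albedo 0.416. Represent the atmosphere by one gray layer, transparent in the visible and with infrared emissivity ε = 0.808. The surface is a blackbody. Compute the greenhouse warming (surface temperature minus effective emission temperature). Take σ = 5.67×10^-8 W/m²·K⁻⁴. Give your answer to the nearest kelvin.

At the top of the atmosphere, σT_e⁴ = S(1−α)/4 = 4.657 W/m², giving T_e = 95.20 K.
Surface balance with a leaky layer gives σT_s⁴ = σT_e⁴·2/(2−ε), so T_s = T_e·[2/(2−0.808)]^(1/4) = 108.3 K.
T_s − T_e = 108.3 − 95.20 = 13.15 K.

13 kelvin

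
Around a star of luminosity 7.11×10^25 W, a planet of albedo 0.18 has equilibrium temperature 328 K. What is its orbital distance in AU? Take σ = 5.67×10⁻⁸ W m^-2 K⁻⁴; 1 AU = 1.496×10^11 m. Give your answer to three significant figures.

Energy balance gives S = 4σT⁴/(1−α) = 3201 W m^-2.
S = L/(4πd²) → d = √(L/4πS) = √(7.11×10^25/(4π·3201)) = 4.204×10^10 m = 0.2810 AU.

0.281 AU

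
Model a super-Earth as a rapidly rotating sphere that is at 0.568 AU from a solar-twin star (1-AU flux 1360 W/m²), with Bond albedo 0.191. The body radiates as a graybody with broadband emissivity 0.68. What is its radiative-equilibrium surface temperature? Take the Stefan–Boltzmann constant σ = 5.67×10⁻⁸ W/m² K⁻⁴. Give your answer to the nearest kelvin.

386 K

Flux at the orbit: S = 1360/(0.568)² = 4215 W/m².
The planet absorbs (1−α)S over its disc πR² and re-emits over 4πR², so the mean absorbed flux is (1−0.191)·4215/4 = 852.6 W/m².
Radiative balance εσT⁴ = 852.6 gives T = [852.6/(0.68·σ)]^(1/4) = 385.6 K.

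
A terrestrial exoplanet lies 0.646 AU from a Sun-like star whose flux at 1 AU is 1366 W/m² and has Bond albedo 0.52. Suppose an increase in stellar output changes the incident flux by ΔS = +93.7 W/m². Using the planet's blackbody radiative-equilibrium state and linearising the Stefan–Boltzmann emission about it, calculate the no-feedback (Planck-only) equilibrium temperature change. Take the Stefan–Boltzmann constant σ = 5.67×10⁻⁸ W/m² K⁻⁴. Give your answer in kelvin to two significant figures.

By the inverse-square law, S = 1366/0.646² = 3273 W/m².
Reference equilibrium: T_e = [S(1−α)/(4σ)]^(1/4) = 288.5 K.
ΔF = Δ[S(1−α)]/4 = (1−0.52)·+93.7/4 = 11.24 W/m².
Planck response: λ_P = 4σT_e³ = 4·5.67×10⁻⁸·(288.5)³ = 5.446 W/m²/K.
Hence the no-feedback warming is ΔF/(4σT_e³) = 2.06 K.

2.1 K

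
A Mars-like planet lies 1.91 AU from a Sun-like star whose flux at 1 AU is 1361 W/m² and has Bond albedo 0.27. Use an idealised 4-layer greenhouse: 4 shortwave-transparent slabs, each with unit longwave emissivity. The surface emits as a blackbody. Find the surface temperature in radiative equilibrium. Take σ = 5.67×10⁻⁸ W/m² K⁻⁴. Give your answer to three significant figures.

Flux at the orbit: S = 1361/(1.91)² = 373.1 W/m².
Top-of-atmosphere balance: σT_e⁴ = S(1−α)/4 = 68.09 W/m² → T_e = 186.2 K.
Layer-by-layer balance gives σT_s⁴ = (N+1)σT_e⁴, so T_s = 5^¼·186.2 = 278.4 K.

278 kelvin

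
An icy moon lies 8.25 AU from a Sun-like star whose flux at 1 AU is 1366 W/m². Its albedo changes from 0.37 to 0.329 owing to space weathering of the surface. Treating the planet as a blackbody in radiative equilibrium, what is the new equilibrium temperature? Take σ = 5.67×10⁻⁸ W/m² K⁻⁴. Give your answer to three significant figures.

Irradiance scales as 1/d², so S = 1366 W/m² × (1/8.25)² = 20.07 W/m².
New equilibrium: T₂ = [(1−0.329)·20.07/(4σ)]^(1/4) = 87.78 K.

87.8 K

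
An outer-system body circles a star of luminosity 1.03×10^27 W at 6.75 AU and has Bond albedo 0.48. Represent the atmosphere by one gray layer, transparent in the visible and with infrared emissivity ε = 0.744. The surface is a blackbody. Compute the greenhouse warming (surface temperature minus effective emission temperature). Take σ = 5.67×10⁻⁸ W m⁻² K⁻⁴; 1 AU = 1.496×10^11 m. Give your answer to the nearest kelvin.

d = 6.75 × 1.496×10^11 m = 1.010×10^12 m.
Flux at the orbit: S = L/(4πd²) = 1.03×10^27/(4π·(1.01×10^12)²) = 80.38 W m⁻².
At the top of the atmosphere, σT_e⁴ = S(1−α)/4 = 10.45 W m⁻², giving T_e = 116.5 K.
For a single slab of emissivity ε, T_s⁴ = 2T_e⁴/(2−ε); thus T_s = 116.5·(1.592)^(1/4) = 130.9 K.
The atmosphere warms the surface by 14.37 K.

14 kelvin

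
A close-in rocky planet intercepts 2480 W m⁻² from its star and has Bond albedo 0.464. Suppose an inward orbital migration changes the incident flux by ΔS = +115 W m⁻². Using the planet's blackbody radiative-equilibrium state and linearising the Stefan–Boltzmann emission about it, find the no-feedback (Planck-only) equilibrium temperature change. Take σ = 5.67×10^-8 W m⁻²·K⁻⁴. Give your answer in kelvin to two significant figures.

Reference equilibrium: T_e = [S(1−α)/(4σ)]^(1/4) = 276.7 K.
TOA radiative forcing: ΔF = (1−α)ΔS/4 = 0.536·(+115)/4 = 15.41 W m⁻².
Planck response: λ_P = 4σT_e³ = 4·5.67×10⁻⁸·(276.7)³ = 4.804 W m⁻²/K.
ΔT₀ = ΔF/λ_P = 15.41/4.804 = 3.21 K.

3.2 K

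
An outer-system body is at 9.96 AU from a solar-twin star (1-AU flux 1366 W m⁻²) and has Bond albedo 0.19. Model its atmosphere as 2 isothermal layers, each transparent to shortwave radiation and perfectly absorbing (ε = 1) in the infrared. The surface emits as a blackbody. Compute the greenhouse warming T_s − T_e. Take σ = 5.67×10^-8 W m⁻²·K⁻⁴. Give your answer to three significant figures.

26.5 kelvin

By the inverse-square law, S = 1366/9.96² = 13.77 W m⁻².
Top-of-atmosphere balance: σT_e⁴ = S(1−α)/4 = 2.788 W m⁻² → T_e = 83.74 K.
Surface: T_s = (3)^¼·T_e = 110.2 K.
Warming: T_s − T_e = 26.47 K.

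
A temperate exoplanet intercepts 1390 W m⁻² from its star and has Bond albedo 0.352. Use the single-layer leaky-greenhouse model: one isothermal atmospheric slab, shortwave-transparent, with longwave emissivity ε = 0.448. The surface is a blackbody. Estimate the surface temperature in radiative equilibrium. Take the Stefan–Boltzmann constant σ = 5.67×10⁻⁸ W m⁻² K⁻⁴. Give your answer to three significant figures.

267 K

At the top of the atmosphere, σT_e⁴ = S(1−α)/4 = 225.2 W m⁻², giving T_e = 251.0 K.
For a single slab of emissivity ε, T_s⁴ = 2T_e⁴/(2−ε); thus T_s = 251.0·(1.289)^(1/4) = 267.5 K.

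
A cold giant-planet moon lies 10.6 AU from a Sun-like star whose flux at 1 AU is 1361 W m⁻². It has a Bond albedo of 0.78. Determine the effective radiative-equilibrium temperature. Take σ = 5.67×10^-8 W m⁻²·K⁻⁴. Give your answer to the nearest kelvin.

59 K

By the inverse-square law, S = 1361/10.6² = 12.11 W m⁻².
Averaging over the sphere, the absorbed flux is S(1−α)/4 = 0.6662 W m⁻².
Balancing against σT⁴: T = (0.6662/5.67×10⁻⁸)^(1/4) = 58.55 K.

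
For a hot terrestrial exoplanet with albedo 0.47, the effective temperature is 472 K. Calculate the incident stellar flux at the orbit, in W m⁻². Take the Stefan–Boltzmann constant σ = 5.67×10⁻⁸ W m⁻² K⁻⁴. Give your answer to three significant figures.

21200 W m⁻²

From S(1−α)/4 = σT⁴: S = 4σT⁴/(1−α).
The emitted flux is σT⁴ = 2814 W m⁻².
So S = 4×2814/(1−0.47) = 21240 W m⁻².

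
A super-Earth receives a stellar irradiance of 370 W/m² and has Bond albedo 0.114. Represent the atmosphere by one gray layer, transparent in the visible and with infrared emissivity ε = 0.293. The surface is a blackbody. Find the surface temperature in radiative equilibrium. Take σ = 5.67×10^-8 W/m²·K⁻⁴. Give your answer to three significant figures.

Effective emission temperature (TOA balance): σT_e⁴ = S(1−α)/4 = 81.95 W/m² → T_e = 195.0 K.
The surface balance (absorbed SW + ε·downward IR = σT_s⁴) with T_a⁴ = T_s⁴/2 reduces to T_s = T_e·[2/(2−ε)]^¼ = 202.9 K.

203 K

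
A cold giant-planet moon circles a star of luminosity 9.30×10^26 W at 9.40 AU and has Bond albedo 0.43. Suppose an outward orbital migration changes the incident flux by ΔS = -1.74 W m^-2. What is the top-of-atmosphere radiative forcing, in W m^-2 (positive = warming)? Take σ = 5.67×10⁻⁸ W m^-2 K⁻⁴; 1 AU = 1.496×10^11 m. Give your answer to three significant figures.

-0.248 W m^-2

d = 9.40 × 1.496×10^11 m = 1.406×10^12 m.
S = L/(4πd²) = 37.42 W m^-2.
Only a fraction (1−α) is absorbed and it's spread over 4πR², so ΔF = (1−α)ΔS/4 = -0.2480 W m^-2.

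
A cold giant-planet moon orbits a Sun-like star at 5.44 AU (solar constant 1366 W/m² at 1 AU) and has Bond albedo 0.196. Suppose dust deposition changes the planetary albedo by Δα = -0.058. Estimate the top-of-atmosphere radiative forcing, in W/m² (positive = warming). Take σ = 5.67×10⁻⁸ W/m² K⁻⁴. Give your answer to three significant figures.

0.669 W/m²

By the inverse-square law, S = 1366/5.44² = 46.16 W/m².
TOA radiative forcing: ΔF = −S·Δα/4 = −46.16·(-0.058)/4 = 0.6693 W/m².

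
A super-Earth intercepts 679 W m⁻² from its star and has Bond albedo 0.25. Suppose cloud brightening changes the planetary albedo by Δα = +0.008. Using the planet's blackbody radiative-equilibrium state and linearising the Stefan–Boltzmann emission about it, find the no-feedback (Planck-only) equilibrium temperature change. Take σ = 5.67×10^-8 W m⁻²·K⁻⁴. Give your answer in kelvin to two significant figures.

Unperturbed T_e = [679.0·(1−0.25)/(4σ)]^¼ = 217.7 K.
TOA radiative forcing: ΔF = −S·Δα/4 = −679.0·(+0.008)/4 = -1.358 W m⁻².
The Planck feedback parameter is 4σT_e³ = 2.339 W m⁻²/K.
Hence the no-feedback warming is ΔF/(4σT_e³) = -0.580 K.

-0.58 K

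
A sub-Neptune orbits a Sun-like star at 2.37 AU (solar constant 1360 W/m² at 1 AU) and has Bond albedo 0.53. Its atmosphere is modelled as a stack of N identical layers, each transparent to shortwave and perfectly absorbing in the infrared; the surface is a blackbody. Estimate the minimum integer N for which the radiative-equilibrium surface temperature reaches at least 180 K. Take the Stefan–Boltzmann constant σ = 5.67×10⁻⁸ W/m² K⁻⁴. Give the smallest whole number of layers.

Flux at the orbit: S = 1360/(2.37)² = 242.1 W/m².
OLR = S(1−α)/4 = 28.45 W/m²; the top layer radiates at T_e = 149.7 K.
Since T_s⁴ = (N+1)T_e⁴, we need N ≥ (T_s/T_e)⁴ − 1 = 1.092.
Rounding up, N = 2.

2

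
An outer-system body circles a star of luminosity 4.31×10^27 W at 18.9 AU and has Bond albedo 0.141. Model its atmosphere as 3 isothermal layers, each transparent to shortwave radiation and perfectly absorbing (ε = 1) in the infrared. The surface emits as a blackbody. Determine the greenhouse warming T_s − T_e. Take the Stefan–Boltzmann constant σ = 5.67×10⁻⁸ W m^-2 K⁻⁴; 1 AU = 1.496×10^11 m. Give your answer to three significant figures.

46.8 kelvin

d = 18.9 × 1.496×10^11 m = 2.827×10^12 m.
Spreading L over a sphere of radius d: S = 4.31×10^27/(4π·2.83×10^12²) = 42.90 W m^-2.
The effective emission temperature is T_e = [S(1−α)/(4σ)]^¼ = 112.9 K.
T_s = (N+1)^(1/4)·T_e = 159.7 K.
So the greenhouse effect raises the surface by 159.7 − 112.9 = 46.77 K.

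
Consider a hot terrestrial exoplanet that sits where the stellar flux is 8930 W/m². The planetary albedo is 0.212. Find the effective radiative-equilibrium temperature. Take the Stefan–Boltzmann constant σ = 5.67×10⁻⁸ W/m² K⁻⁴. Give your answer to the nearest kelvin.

Absorbed flux (global mean): S(1−α)/4 = 8930·0.788/4 = 1759 W/m².
In equilibrium σT⁴ equals this, so T = 419.7 K.

420 K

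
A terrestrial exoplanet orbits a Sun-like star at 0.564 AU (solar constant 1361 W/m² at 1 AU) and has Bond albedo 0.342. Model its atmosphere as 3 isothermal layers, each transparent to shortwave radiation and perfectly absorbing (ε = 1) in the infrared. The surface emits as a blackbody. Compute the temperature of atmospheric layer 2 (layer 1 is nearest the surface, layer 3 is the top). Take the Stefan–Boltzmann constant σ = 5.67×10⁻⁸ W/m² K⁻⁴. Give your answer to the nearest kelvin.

397 K

By the inverse-square law, S = 1361/0.564² = 4279 W/m².
The effective emission temperature is T_e = [S(1−α)/(4σ)]^¼ = 333.8 K.
In the N-layer model, layer k (counted from the surface) has T_k = (N+1−k)^(1/4)·T_e.
With k = 2: T_2 = (3+1−2)^¼·333.8 K = 396.9 K.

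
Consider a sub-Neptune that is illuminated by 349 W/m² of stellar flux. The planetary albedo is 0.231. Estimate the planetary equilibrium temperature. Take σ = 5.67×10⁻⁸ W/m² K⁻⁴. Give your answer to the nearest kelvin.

The planet absorbs (1−α)S over its disc πR² and re-emits over 4πR², so the mean absorbed flux is (1−0.231)·349.0/4 = 67.10 W/m².
Balancing against σT⁴: T = (67.10/5.67×10⁻⁸)^(1/4) = 185.5 K.

185 K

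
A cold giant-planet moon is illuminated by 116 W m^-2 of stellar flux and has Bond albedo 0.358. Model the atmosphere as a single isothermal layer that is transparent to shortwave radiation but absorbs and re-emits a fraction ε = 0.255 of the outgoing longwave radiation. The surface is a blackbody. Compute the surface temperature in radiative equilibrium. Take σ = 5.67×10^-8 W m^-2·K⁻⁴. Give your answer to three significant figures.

139 K

At the top of the atmosphere, σT_e⁴ = S(1−α)/4 = 18.62 W m^-2, giving T_e = 134.6 K.
For a single slab of emissivity ε, T_s⁴ = 2T_e⁴/(2−ε); thus T_s = 134.6·(1.146)^(1/4) = 139.3 K.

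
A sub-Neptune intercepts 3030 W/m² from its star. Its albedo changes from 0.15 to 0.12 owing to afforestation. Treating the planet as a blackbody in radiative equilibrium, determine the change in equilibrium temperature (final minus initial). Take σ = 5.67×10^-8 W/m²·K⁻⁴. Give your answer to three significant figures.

With α = 0.15, T₁ = 326.4 K.
With α = 0.12, T₂ = 329.3 K.
Change: 329.3 − 326.4 = 2.843 K.

2.84 K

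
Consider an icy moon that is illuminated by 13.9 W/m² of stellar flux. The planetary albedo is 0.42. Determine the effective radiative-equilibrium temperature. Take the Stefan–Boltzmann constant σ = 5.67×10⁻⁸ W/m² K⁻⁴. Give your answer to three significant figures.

The planet absorbs (1−α)S over its disc πR² and re-emits over 4πR², so the mean absorbed flux is (1−0.42)·13.90/4 = 2.016 W/m².
In equilibrium σT⁴ equals this, so T = 77.21 K.

77.2 K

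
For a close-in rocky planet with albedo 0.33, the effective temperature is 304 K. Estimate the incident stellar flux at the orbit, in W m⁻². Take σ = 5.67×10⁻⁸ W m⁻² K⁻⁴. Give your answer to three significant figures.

Invert the energy balance for S: S = 4σT⁴/(1−α).
The emitted flux is σT⁴ = 484.3 W m⁻².
So S = 4×484.3/(1−0.33) = 2891 W m⁻².

2890 W m⁻²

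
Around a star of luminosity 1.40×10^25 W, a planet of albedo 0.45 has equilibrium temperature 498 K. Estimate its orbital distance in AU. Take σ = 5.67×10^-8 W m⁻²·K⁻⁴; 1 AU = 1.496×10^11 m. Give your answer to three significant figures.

0.0443 AU

Required flux: S = 4σT⁴/(1−α) = 25360 W m⁻².
S = L/(4πd²) → d = √(L/4πS) = √(1.40×10^25/(4π·25360)) = 6.628×10^9 m = 0.04430 AU.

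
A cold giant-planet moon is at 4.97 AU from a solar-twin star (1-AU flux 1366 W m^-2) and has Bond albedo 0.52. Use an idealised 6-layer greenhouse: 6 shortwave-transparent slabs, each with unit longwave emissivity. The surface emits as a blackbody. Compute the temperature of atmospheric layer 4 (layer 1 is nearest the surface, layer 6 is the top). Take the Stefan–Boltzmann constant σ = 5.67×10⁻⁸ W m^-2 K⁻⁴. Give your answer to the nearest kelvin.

137 K

Irradiance scales as 1/d², so S = 1366 W m^-2 × (1/4.97)² = 55.30 W m^-2.
Top-of-atmosphere balance: σT_e⁴ = S(1−α)/4 = 6.636 W m^-2 → T_e = 104.0 K.
In the N-layer model, layer k (counted from the surface) has T_k = (N+1−k)^(1/4)·T_e.
With k = 4: T_4 = (6+1−4)^¼·104.0 K = 136.9 K.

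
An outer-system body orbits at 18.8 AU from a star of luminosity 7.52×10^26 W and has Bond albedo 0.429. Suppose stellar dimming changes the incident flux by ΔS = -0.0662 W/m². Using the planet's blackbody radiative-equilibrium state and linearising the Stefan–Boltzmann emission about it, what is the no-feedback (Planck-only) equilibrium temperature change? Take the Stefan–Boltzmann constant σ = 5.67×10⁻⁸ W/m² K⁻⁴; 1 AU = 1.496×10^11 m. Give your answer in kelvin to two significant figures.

-0.14 kelvin

d = 18.8 × 1.496×10^11 m = 2.812×10^12 m.
S = L/(4πd²) = 7.565 W/m².
Unperturbed T_e = [7.565·(1−0.429)/(4σ)]^¼ = 66.06 K.
TOA radiative forcing: ΔF = (1−α)ΔS/4 = 0.571·(-0.0662)/4 = -0.009450 W/m².
The Planck feedback parameter is 4σT_e³ = 0.06539 W/m²/K.
ΔT₀ = ΔF/λ_P = -0.009450/0.06539 = -0.145 K.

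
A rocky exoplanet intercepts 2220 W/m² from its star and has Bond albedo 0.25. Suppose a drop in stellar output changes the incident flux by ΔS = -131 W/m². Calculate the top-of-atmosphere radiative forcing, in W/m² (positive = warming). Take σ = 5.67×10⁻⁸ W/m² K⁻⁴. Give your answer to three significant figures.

ΔF = Δ[S(1−α)]/4 = (1−0.25)·-131/4 = -24.56 W/m².

-24.6 W/m²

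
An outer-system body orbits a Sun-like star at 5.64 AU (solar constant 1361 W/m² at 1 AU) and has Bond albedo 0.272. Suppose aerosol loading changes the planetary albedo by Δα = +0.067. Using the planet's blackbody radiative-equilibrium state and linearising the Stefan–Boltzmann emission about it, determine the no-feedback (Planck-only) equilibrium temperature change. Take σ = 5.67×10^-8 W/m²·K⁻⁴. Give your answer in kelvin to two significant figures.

Irradiance scales as 1/d², so S = 1361 W/m² × (1/5.64)² = 42.79 W/m².
The baseline emission temperature is T_e = 108.3 K.
ΔF = −(S/4)Δα = −(42.79/4)×(+0.067) = -0.7167 W/m².
The Planck feedback parameter is 4σT_e³ = 0.2877 W/m²/K.
Hence the no-feedback warming is ΔF/(4σT_e³) = -2.49 K.

-2.5 K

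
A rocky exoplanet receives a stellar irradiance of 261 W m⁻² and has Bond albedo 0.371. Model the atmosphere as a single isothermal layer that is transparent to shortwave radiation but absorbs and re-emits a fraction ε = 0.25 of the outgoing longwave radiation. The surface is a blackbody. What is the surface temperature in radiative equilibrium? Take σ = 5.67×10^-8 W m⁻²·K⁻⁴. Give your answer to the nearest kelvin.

170 kelvin

Effective emission temperature (TOA balance): σT_e⁴ = S(1−α)/4 = 41.04 W m⁻² → T_e = 164.0 K.
Surface balance with a leaky layer gives σT_s⁴ = σT_e⁴·2/(2−ε), so T_s = T_e·[2/(2−0.25)]^(1/4) = 169.6 K.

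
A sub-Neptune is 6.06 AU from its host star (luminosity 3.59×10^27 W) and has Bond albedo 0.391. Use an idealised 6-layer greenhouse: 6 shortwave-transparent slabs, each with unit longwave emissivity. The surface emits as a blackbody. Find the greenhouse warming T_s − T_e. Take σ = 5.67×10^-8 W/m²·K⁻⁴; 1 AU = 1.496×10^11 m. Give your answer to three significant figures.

Orbital distance: d = 6.06 AU = 9.066×10^11 m.
Flux at the orbit: S = L/(4πd²) = 3.59×10^27/(4π·(9.07×10^11)²) = 347.6 W/m².
OLR = S(1−α)/4 = 52.92 W/m²; the top layer radiates at T_e = 174.8 K.
T_s = (N+1)^(1/4)·T_e = 284.3 K.
So the greenhouse effect raises the surface by 284.3 − 174.8 = 109.5 K.

110 K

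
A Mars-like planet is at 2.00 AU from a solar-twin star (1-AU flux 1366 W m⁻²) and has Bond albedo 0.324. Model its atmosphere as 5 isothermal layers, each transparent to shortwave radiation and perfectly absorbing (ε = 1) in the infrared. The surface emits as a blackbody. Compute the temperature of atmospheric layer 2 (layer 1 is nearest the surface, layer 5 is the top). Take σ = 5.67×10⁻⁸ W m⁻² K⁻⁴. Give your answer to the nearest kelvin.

By the inverse-square law, S = 1366/2.00² = 341.5 W m⁻².
Top-of-atmosphere balance: σT_e⁴ = S(1−α)/4 = 57.71 W m⁻² → T_e = 178.6 K.
In the N-layer model, layer k (counted from the surface) has T_k = (N+1−k)^(1/4)·T_e.
T_2 = (4)^(1/4)·178.6 = 252.6 K.

253 K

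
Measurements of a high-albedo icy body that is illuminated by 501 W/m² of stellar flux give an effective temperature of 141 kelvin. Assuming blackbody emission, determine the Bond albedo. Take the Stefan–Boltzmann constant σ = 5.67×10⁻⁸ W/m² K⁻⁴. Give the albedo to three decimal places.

Rearranging the radiative balance, α = 1 − 4σT⁴/S.
4σT⁴ = 4·5.67×10⁻⁸·(141)⁴ = 89.64 W/m².
Hence α = 1 − 89.64/501.0 = 0.8211.

0.821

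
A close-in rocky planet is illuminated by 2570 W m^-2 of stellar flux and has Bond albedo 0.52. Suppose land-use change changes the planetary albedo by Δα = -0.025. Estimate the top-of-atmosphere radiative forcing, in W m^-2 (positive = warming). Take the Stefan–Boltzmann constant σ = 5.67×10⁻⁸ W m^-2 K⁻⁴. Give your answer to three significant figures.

TOA radiative forcing: ΔF = −S·Δα/4 = −2570·(-0.025)/4 = 16.06 W m^-2.

16.1 W m^-2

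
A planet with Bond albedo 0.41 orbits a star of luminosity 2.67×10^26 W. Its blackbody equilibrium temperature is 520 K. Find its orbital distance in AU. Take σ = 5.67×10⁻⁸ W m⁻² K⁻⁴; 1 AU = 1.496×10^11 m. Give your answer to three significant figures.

Energy balance gives S = 4σT⁴/(1−α) = 28110 W m⁻².
From L = 4πd²S, d = √(2.67×10^26/(4π·28110)) = 2.749×10^10 m = 0.1838 AU.

0.184 AU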